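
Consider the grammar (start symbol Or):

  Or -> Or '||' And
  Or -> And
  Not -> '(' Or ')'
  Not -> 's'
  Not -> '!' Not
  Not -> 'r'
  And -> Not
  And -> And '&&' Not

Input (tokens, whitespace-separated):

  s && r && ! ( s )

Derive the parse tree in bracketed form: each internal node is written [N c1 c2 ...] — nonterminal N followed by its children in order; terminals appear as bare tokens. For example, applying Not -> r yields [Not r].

Or
And
And && Not
And && Not && Not
Not && Not && Not
s && Not && Not
s && r && Not
s && r && ! Not
s && r && ! ( Or )
s && r && ! ( And )
s && r && ! ( Not )
s && r && ! ( s )

[Or [And [And [And [Not s]] && [Not r]] && [Not ! [Not ( [Or [And [Not s]]] )]]]]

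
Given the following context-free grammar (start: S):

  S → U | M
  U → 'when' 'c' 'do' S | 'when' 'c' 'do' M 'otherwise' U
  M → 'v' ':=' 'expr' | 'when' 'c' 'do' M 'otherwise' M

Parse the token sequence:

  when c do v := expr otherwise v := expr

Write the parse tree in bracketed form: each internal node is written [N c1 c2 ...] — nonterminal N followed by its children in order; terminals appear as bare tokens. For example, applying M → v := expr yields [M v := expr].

[S [M when c do [M v := expr] otherwise [M v := expr]]]

S
M
when c do M otherwise M
when c do v := expr otherwise M
when c do v := expr otherwise v := expr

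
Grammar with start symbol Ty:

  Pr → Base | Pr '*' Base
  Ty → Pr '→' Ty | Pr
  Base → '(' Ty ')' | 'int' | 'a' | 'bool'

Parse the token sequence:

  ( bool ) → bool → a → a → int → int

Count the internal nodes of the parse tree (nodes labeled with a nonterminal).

[Ty [Pr [Base ( [Ty [Pr [Base bool]]] )]] → [Ty [Pr [Base bool]] → [Ty [Pr [Base a]] → [Ty [Pr [Base a]] → [Ty [Pr [Base int]] → [Ty [Pr [Base int]]]]]]]]

21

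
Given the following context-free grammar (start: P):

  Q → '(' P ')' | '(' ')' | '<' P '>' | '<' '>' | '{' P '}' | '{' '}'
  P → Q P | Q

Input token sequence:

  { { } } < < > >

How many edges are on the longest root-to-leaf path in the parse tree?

5

[P [Q { [P [Q { }]] }] [P [Q < [P [Q < >]] >]]]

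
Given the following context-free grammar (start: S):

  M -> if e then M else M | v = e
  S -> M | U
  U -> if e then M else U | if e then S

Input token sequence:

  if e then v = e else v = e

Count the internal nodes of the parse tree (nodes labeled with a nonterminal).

[S [M if e then [M v = e] else [M v = e]]]

4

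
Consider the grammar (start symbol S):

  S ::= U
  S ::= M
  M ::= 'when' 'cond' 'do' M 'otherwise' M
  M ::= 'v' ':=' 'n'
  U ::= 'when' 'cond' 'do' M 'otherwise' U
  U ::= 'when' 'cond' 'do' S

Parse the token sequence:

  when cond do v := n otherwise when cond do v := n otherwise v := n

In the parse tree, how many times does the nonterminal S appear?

1

[S [M when cond do [M v := n] otherwise [M when cond do [M v := n] otherwise [M v := n]]]]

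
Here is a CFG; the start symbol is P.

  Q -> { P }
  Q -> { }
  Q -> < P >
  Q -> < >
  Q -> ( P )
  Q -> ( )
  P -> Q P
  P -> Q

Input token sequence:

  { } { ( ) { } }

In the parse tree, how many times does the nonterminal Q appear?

4

[P [Q { }] [P [Q { [P [Q ( )] [P [Q { }]]] }]]]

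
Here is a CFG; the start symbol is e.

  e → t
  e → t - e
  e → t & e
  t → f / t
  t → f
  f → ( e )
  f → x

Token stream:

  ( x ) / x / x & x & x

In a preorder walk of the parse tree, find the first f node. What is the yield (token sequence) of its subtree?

( x )

[e [t [f ( [e [t [f x]]] )] / [t [f x] / [t [f x]]]] & [e [t [f x]] & [e [t [f x]]]]]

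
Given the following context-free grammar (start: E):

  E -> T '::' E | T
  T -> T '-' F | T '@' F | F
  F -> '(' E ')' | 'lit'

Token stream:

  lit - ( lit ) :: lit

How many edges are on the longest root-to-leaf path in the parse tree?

6

[E [T [T [F lit]] - [F ( [E [T [F lit]]] )]] :: [E [T [F lit]]]]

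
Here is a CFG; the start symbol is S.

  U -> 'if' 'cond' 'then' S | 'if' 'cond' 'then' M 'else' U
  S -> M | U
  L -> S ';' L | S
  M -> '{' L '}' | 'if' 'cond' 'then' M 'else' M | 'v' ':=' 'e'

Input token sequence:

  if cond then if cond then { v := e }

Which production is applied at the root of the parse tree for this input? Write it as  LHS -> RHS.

S -> U

[S [U if cond then [S [U if cond then [S [M { [L [S [M v := e]]] }]]]]]]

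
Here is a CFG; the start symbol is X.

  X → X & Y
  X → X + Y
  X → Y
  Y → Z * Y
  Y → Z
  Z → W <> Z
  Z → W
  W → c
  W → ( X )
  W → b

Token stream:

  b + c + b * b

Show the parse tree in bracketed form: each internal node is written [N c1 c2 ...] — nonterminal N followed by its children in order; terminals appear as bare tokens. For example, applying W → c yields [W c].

[X [X [X [Y [Z [W b]]]] + [Y [Z [W c]]]] + [Y [Z [W b]] * [Y [Z [W b]]]]]

X
X + Y
X + Y + Y
Y + Y + Y
Z + Y + Y
W + Y + Y
b + Y + Y
b + Z + Y
b + W + Y
b + c + Y
b + c + Z * Y
b + c + W * Y
b + c + b * Y
b + c + b * Z
b + c + b * W
b + c + b * b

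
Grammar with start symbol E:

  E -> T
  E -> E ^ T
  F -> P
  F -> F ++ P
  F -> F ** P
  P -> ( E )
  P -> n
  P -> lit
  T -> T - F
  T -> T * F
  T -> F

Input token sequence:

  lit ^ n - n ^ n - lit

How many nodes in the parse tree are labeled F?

5

[E [E [E [T [F [P lit]]]] ^ [T [T [F [P n]]] - [F [P n]]]] ^ [T [T [F [P n]]] - [F [P lit]]]]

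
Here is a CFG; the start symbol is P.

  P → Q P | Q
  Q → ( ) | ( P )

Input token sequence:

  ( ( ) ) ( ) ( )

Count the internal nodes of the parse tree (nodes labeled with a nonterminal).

8

[P [Q ( [P [Q ( )]] )] [P [Q ( )] [P [Q ( )]]]]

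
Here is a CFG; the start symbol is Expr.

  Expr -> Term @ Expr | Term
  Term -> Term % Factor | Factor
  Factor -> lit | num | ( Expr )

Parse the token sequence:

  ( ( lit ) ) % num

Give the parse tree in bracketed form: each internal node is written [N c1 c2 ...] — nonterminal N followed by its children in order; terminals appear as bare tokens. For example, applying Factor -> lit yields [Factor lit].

[Expr [Term [Term [Factor ( [Expr [Term [Factor ( [Expr [Term [Factor lit]]] )]]] )]] % [Factor num]]]

Expr
Term
Term % Factor
Factor % Factor
( Expr ) % Factor
( Term ) % Factor
( Factor ) % Factor
( ( Expr ) ) % Factor
( ( Term ) ) % Factor
( ( Factor ) ) % Factor
( ( lit ) ) % Factor
( ( lit ) ) % num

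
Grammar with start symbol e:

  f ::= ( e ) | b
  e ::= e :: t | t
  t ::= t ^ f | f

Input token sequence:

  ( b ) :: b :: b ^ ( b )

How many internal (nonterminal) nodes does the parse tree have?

17

[e [e [e [t [f ( [e [t [f b]]] )]]] :: [t [f b]]] :: [t [t [f b]] ^ [f ( [e [t [f b]]] )]]]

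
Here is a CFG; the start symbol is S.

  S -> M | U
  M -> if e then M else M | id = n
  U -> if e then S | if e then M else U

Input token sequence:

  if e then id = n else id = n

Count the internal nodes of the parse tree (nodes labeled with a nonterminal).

4

[S [M if e then [M id = n] else [M id = n]]]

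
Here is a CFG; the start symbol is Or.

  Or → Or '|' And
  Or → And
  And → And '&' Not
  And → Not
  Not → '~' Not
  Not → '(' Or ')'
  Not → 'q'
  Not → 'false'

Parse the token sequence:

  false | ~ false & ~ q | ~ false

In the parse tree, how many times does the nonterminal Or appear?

3

[Or [Or [Or [And [Not false]]] | [And [And [Not ~ [Not false]]] & [Not ~ [Not q]]]] | [And [Not ~ [Not false]]]]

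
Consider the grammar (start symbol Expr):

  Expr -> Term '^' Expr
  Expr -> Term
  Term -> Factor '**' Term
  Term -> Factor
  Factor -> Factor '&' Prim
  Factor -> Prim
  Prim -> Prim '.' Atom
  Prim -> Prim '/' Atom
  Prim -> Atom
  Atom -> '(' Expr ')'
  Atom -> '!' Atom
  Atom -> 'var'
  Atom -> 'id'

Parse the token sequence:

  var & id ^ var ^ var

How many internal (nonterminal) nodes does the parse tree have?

[Expr [Term [Factor [Factor [Prim [Atom var]]] & [Prim [Atom id]]]] ^ [Expr [Term [Factor [Prim [Atom var]]]] ^ [Expr [Term [Factor [Prim [Atom var]]]]]]]

18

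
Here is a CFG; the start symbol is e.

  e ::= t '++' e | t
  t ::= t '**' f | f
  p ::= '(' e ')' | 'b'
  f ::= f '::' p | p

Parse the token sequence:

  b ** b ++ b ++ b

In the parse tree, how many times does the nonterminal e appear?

3

[e [t [t [f [p b]]] ** [f [p b]]] ++ [e [t [f [p b]]] ++ [e [t [f [p b]]]]]]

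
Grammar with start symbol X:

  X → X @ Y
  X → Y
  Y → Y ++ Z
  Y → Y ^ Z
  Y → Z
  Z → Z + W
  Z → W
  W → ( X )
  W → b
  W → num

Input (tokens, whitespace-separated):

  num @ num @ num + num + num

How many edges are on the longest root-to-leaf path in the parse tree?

6

[X [X [X [Y [Z [W num]]]] @ [Y [Z [W num]]]] @ [Y [Z [Z [Z [W num]] + [W num]] + [W num]]]]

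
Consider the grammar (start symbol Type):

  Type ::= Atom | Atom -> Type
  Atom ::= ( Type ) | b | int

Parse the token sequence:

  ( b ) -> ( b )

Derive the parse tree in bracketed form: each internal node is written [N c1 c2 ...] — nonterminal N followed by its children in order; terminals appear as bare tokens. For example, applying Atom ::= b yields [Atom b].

Type
Atom -> Type
( Type ) -> Type
( Atom ) -> Type
( b ) -> Type
( b ) -> Atom
( b ) -> ( Type )
( b ) -> ( Atom )
( b ) -> ( b )

[Type [Atom ( [Type [Atom b]] )] -> [Type [Atom ( [Type [Atom b]] )]]]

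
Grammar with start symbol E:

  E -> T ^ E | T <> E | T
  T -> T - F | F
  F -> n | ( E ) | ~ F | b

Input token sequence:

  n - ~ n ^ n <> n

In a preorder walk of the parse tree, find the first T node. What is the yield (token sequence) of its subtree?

[E [T [T [F n]] - [F ~ [F n]]] ^ [E [T [F n]] <> [E [T [F n]]]]]

n - ~ n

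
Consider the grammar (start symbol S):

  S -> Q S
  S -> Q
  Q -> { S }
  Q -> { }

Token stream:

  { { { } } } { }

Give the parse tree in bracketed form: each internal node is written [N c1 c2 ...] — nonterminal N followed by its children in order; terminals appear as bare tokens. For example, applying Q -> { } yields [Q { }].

S
Q S
{ S } S
{ Q } S
{ { S } } S
{ { Q } } S
{ { { } } } S
{ { { } } } Q
{ { { } } } { }

[S [Q { [S [Q { [S [Q { }]] }]] }] [S [Q { }]]]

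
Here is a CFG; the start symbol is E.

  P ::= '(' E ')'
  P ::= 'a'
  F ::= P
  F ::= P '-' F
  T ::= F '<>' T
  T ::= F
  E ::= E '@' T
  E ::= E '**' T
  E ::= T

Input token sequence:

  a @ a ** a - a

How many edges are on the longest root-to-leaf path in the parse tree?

[E [E [E [T [F [P a]]]] @ [T [F [P a]]]] ** [T [F [P a] - [F [P a]]]]]

6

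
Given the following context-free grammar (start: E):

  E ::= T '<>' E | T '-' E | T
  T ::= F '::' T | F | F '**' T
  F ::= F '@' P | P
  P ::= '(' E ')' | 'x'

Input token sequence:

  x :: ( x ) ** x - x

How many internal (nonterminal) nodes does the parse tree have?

[E [T [F [P x]] :: [T [F [P ( [E [T [F [P x]]]] )]] ** [T [F [P x]]]]] - [E [T [F [P x]]]]]

18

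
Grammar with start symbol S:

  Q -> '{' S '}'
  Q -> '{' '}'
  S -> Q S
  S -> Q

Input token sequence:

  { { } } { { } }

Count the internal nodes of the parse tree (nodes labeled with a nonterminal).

8

[S [Q { [S [Q { }]] }] [S [Q { [S [Q { }]] }]]]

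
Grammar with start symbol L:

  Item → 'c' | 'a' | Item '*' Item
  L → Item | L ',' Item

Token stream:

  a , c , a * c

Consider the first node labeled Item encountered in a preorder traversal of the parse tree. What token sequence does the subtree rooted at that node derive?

a

[L [L [L [Item a]] , [Item c]] , [Item [Item a] * [Item c]]]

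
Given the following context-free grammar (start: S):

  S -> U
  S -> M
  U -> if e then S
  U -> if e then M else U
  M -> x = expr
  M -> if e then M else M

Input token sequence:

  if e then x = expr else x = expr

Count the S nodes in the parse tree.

1

[S [M if e then [M x = expr] else [M x = expr]]]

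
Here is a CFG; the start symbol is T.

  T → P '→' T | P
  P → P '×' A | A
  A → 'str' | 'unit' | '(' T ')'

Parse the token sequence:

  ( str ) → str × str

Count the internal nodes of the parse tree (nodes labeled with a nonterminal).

11

[T [P [A ( [T [P [A str]]] )]] → [T [P [P [A str]] × [A str]]]]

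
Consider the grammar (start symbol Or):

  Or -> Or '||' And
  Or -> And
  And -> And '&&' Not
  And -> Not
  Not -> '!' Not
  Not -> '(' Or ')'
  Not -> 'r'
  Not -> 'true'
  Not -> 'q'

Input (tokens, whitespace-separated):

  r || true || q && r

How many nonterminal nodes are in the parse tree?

11

[Or [Or [Or [And [Not r]]] || [And [Not true]]] || [And [And [Not q]] && [Not r]]]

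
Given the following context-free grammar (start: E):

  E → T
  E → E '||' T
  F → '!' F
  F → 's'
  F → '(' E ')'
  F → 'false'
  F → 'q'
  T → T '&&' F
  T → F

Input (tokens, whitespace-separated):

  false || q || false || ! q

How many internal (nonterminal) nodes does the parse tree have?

13

[E [E [E [E [T [F false]]] || [T [F q]]] || [T [F false]]] || [T [F ! [F q]]]]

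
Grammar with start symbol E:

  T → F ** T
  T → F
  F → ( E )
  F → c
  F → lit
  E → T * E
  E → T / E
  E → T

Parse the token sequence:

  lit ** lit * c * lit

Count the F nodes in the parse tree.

4

[E [T [F lit] ** [T [F lit]]] * [E [T [F c]] * [E [T [F lit]]]]]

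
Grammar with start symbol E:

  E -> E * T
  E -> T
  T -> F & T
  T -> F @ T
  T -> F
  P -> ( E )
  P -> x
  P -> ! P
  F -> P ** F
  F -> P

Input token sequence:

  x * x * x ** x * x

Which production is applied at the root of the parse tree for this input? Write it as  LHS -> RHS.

E -> E * T

[E [E [E [E [T [F [P x]]]] * [T [F [P x]]]] * [T [F [P x] ** [F [P x]]]]] * [T [F [P x]]]]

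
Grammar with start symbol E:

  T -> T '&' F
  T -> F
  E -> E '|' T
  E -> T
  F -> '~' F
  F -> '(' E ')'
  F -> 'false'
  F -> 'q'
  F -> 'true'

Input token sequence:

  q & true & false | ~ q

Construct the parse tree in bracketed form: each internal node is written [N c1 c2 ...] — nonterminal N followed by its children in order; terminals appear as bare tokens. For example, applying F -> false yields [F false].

[E [E [T [T [T [F q]] & [F true]] & [F false]]] | [T [F ~ [F q]]]]

E
E | T
T | T
T & F | T
T & F & F | T
F & F & F | T
q & F & F | T
q & true & F | T
q & true & false | T
q & true & false | F
q & true & false | ~ F
q & true & false | ~ q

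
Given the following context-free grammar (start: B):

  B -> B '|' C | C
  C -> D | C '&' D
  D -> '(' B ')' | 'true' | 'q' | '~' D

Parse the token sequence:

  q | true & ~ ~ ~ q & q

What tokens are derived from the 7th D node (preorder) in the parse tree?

q

[B [B [C [D q]]] | [C [C [C [D true]] & [D ~ [D ~ [D ~ [D q]]]]] & [D q]]]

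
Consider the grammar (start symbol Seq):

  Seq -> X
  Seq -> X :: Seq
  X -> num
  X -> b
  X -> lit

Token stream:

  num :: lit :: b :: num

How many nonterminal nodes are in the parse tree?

[Seq [X num] :: [Seq [X lit] :: [Seq [X b] :: [Seq [X num]]]]]

8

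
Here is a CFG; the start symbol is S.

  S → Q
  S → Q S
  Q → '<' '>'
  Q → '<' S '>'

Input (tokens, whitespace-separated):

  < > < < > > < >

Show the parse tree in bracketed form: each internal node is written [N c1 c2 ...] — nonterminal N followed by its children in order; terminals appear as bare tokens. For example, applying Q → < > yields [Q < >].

[S [Q < >] [S [Q < [S [Q < >]] >] [S [Q < >]]]]

S
Q S
< > S
< > Q S
< > < S > S
< > < Q > S
< > < < > > S
< > < < > > Q
< > < < > > < >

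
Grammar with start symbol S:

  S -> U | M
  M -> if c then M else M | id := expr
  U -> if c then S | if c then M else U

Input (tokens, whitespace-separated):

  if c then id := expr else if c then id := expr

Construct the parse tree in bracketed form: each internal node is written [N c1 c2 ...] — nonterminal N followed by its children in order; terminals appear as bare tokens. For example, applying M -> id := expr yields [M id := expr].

[S [U if c then [M id := expr] else [U if c then [S [M id := expr]]]]]

S
U
if c then M else U
if c then id := expr else U
if c then id := expr else if c then S
if c then id := expr else if c then M
if c then id := expr else if c then id := expr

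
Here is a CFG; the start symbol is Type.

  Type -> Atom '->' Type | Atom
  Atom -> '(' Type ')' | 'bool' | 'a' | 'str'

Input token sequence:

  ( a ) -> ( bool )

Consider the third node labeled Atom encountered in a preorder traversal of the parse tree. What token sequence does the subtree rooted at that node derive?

[Type [Atom ( [Type [Atom a]] )] -> [Type [Atom ( [Type [Atom bool]] )]]]

( bool )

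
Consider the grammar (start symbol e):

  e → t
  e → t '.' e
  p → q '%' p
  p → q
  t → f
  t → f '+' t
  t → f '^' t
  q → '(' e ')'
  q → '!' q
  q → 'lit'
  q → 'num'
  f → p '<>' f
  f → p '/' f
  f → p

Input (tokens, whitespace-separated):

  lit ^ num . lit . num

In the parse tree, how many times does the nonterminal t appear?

[e [t [f [p [q lit]]] ^ [t [f [p [q num]]]]] . [e [t [f [p [q lit]]]] . [e [t [f [p [q num]]]]]]]

4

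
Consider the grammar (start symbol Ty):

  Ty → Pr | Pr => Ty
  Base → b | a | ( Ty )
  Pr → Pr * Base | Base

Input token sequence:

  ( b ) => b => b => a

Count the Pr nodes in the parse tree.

5

[Ty [Pr [Base ( [Ty [Pr [Base b]]] )]] => [Ty [Pr [Base b]] => [Ty [Pr [Base b]] => [Ty [Pr [Base a]]]]]]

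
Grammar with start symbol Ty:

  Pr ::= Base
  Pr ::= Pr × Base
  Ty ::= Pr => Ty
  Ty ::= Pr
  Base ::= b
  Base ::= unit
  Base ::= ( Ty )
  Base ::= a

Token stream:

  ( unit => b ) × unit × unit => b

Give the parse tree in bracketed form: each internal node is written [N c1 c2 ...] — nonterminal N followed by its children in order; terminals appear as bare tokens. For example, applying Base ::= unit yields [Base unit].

Ty
Pr => Ty
Pr × Base => Ty
Pr × Base × Base => Ty
Base × Base × Base => Ty
( Ty ) × Base × Base => Ty
( Pr => Ty ) × Base × Base => Ty
( Base => Ty ) × Base × Base => Ty
( unit => Ty ) × Base × Base => Ty
( unit => Pr ) × Base × Base => Ty
( unit => Base ) × Base × Base => Ty
( unit => b ) × Base × Base => Ty
( unit => b ) × unit × Base => Ty
( unit => b ) × unit × unit => Ty
( unit => b ) × unit × unit => Pr
( unit => b ) × unit × unit => Base
( unit => b ) × unit × unit => b

[Ty [Pr [Pr [Pr [Base ( [Ty [Pr [Base unit]] => [Ty [Pr [Base b]]]] )]] × [Base unit]] × [Base unit]] => [Ty [Pr [Base b]]]]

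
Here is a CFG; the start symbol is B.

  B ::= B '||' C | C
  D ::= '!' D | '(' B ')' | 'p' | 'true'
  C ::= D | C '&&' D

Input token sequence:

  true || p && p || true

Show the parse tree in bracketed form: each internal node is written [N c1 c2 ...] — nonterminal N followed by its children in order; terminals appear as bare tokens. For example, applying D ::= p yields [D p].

[B [B [B [C [D true]]] || [C [C [D p]] && [D p]]] || [C [D true]]]

B
B || C
B || C || C
C || C || C
D || C || C
true || C || C
true || C && D || C
true || D && D || C
true || p && D || C
true || p && p || C
true || p && p || D
true || p && p || true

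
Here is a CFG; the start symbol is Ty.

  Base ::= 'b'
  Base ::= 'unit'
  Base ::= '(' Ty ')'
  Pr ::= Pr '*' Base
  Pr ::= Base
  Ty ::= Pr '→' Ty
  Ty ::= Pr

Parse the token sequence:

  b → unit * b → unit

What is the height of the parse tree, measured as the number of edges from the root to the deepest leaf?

[Ty [Pr [Base b]] → [Ty [Pr [Pr [Base unit]] * [Base b]] → [Ty [Pr [Base unit]]]]]

5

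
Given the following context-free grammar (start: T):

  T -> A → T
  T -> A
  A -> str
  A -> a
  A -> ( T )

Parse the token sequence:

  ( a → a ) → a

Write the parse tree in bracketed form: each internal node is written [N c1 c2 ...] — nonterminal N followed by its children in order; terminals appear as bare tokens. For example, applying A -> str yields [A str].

[T [A ( [T [A a] → [T [A a]]] )] → [T [A a]]]

T
A → T
( T ) → T
( A → T ) → T
( a → T ) → T
( a → A ) → T
( a → a ) → T
( a → a ) → A
( a → a ) → a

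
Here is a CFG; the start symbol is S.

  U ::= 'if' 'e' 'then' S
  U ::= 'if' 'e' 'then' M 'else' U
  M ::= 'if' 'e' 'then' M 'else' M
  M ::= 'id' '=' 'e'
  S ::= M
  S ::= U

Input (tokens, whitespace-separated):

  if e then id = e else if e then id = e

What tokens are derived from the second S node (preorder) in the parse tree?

id = e

[S [U if e then [M id = e] else [U if e then [S [M id = e]]]]]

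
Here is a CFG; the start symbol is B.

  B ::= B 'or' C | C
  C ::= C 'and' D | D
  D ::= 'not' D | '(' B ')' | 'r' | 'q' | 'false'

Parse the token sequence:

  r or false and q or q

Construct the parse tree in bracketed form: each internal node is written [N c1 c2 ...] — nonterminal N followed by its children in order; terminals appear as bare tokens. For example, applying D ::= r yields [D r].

B
B or C
B or C or C
C or C or C
D or C or C
r or C or C
r or C and D or C
r or D and D or C
r or false and D or C
r or false and q or C
r or false and q or D
r or false and q or q

[B [B [B [C [D r]]] or [C [C [D false]] and [D q]]] or [C [D q]]]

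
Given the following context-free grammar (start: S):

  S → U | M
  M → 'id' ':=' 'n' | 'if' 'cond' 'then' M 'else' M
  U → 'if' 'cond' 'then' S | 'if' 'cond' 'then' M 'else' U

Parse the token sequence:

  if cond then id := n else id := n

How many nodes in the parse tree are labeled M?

[S [M if cond then [M id := n] else [M id := n]]]

3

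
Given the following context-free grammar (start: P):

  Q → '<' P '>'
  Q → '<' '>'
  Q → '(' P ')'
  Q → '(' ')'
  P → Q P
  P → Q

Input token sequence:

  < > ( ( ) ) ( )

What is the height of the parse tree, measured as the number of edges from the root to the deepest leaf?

5

[P [Q < >] [P [Q ( [P [Q ( )]] )] [P [Q ( )]]]]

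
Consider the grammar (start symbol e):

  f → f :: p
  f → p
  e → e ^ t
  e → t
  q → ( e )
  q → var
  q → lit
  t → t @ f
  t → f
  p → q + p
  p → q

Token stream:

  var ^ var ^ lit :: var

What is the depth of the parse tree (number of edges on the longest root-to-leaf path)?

7

[e [e [e [t [f [p [q var]]]]] ^ [t [f [p [q var]]]]] ^ [t [f [f [p [q lit]]] :: [p [q var]]]]]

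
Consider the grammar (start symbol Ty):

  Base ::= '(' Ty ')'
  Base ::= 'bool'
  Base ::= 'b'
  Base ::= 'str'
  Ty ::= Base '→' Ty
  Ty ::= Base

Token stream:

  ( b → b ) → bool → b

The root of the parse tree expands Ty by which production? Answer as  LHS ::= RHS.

Ty ::= Base '→' Ty

[Ty [Base ( [Ty [Base b] → [Ty [Base b]]] )] → [Ty [Base bool] → [Ty [Base b]]]]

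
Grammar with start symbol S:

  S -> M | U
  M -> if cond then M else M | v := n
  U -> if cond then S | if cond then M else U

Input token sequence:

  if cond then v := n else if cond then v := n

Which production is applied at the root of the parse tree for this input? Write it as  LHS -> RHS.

[S [U if cond then [M v := n] else [U if cond then [S [M v := n]]]]]

S -> U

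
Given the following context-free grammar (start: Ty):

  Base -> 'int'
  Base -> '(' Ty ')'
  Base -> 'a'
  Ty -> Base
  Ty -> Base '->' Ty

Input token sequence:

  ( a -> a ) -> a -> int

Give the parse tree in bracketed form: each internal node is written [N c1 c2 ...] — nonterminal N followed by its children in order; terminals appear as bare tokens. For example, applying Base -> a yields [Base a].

[Ty [Base ( [Ty [Base a] -> [Ty [Base a]]] )] -> [Ty [Base a] -> [Ty [Base int]]]]

Ty
Base -> Ty
( Ty ) -> Ty
( Base -> Ty ) -> Ty
( a -> Ty ) -> Ty
( a -> Base ) -> Ty
( a -> a ) -> Ty
( a -> a ) -> Base -> Ty
( a -> a ) -> a -> Ty
( a -> a ) -> a -> Base
( a -> a ) -> a -> int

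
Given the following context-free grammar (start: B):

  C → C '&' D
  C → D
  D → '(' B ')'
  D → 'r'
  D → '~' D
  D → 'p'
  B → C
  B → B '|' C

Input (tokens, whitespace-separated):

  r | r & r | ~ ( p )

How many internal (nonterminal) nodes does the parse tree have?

[B [B [B [C [D r]]] | [C [C [D r]] & [D r]]] | [C [D ~ [D ( [B [C [D p]]] )]]]]

15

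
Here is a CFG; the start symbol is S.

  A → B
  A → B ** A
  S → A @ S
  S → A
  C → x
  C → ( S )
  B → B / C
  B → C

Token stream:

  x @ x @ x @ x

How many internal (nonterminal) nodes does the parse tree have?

[S [A [B [C x]]] @ [S [A [B [C x]]] @ [S [A [B [C x]]] @ [S [A [B [C x]]]]]]]

16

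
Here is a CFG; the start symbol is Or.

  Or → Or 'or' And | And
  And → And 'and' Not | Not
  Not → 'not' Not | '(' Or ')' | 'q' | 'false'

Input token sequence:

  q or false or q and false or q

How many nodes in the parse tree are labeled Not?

[Or [Or [Or [Or [And [Not q]]] or [And [Not false]]] or [And [And [Not q]] and [Not false]]] or [And [Not q]]]

5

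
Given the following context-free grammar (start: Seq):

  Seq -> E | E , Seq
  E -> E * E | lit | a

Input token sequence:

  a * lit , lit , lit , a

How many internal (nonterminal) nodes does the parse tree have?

10

[Seq [E [E a] * [E lit]] , [Seq [E lit] , [Seq [E lit] , [Seq [E a]]]]]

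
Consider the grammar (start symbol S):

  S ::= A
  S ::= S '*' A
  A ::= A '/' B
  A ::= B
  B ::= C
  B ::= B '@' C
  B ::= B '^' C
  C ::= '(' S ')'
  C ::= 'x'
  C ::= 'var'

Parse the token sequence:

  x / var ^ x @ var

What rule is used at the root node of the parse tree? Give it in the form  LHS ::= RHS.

S ::= A

[S [A [A [B [C x]]] / [B [B [B [C var]] ^ [C x]] @ [C var]]]]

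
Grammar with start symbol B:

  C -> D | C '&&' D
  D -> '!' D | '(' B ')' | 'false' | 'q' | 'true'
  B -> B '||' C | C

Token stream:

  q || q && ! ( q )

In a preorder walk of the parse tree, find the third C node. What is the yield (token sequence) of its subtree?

q

[B [B [C [D q]]] || [C [C [D q]] && [D ! [D ( [B [C [D q]]] )]]]]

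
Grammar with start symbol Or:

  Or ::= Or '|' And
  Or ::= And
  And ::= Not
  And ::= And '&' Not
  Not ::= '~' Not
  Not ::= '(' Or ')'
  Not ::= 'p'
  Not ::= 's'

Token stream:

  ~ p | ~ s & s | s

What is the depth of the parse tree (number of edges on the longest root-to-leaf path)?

[Or [Or [Or [And [Not ~ [Not p]]]] | [And [And [Not ~ [Not s]]] & [Not s]]] | [And [Not s]]]

6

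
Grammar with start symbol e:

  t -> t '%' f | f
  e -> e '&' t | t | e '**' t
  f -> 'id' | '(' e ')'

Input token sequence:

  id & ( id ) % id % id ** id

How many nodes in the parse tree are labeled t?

6

[e [e [e [t [f id]]] & [t [t [t [f ( [e [t [f id]]] )]] % [f id]] % [f id]]] ** [t [f id]]]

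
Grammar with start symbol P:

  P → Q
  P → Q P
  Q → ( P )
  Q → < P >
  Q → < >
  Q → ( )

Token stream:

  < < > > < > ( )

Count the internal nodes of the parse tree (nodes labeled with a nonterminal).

[P [Q < [P [Q < >]] >] [P [Q < >] [P [Q ( )]]]]

8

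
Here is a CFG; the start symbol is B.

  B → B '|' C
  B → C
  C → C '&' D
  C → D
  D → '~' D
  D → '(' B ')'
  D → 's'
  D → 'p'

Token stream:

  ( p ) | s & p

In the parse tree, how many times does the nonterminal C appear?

[B [B [C [D ( [B [C [D p]]] )]]] | [C [C [D s]] & [D p]]]

4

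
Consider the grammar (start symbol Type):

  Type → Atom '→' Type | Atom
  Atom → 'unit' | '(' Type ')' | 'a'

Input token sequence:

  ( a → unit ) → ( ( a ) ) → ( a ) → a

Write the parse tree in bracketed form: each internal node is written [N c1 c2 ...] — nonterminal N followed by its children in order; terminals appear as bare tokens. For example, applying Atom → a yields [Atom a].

Type
Atom → Type
( Type ) → Type
( Atom → Type ) → Type
( a → Type ) → Type
( a → Atom ) → Type
( a → unit ) → Type
( a → unit ) → Atom → Type
( a → unit ) → ( Type ) → Type
( a → unit ) → ( Atom ) → Type
( a → unit ) → ( ( Type ) ) → Type
( a → unit ) → ( ( Atom ) ) → Type
( a → unit ) → ( ( a ) ) → Type
( a → unit ) → ( ( a ) ) → Atom → Type
( a → unit ) → ( ( a ) ) → ( Type ) → Type
( a → unit ) → ( ( a ) ) → ( Atom ) → Type
( a → unit ) → ( ( a ) ) → ( a ) → Type
( a → unit ) → ( ( a ) ) → ( a ) → Atom
( a → unit ) → ( ( a ) ) → ( a ) → a

[Type [Atom ( [Type [Atom a] → [Type [Atom unit]]] )] → [Type [Atom ( [Type [Atom ( [Type [Atom a]] )]] )] → [Type [Atom ( [Type [Atom a]] )] → [Type [Atom a]]]]]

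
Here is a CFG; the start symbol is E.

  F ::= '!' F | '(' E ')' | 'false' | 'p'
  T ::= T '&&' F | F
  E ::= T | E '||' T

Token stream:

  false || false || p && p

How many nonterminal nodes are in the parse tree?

[E [E [E [T [F false]]] || [T [F false]]] || [T [T [F p]] && [F p]]]

11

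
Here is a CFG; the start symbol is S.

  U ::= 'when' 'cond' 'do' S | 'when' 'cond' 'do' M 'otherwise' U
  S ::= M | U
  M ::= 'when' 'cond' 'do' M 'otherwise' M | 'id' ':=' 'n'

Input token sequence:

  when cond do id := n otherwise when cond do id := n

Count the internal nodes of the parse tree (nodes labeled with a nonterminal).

[S [U when cond do [M id := n] otherwise [U when cond do [S [M id := n]]]]]

6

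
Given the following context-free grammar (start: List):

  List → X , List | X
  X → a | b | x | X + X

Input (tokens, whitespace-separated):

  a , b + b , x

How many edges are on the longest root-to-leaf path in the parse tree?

4

[List [X a] , [List [X [X b] + [X b]] , [List [X x]]]]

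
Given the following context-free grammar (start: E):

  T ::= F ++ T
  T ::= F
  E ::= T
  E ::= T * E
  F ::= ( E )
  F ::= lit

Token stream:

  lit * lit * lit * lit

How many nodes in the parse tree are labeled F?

[E [T [F lit]] * [E [T [F lit]] * [E [T [F lit]] * [E [T [F lit]]]]]]

4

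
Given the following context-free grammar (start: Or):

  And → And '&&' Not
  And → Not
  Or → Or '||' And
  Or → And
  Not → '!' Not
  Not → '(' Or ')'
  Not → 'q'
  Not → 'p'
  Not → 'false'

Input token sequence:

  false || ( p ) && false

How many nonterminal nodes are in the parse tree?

[Or [Or [And [Not false]]] || [And [And [Not ( [Or [And [Not p]]] )]] && [Not false]]]

11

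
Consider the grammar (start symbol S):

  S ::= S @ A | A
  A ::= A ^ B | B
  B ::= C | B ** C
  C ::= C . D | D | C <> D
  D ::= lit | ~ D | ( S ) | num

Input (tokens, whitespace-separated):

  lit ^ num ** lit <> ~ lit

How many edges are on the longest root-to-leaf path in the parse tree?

[S [A [A [B [C [D lit]]]] ^ [B [B [C [D num]]] ** [C [C [D lit]] <> [D ~ [D lit]]]]]]

6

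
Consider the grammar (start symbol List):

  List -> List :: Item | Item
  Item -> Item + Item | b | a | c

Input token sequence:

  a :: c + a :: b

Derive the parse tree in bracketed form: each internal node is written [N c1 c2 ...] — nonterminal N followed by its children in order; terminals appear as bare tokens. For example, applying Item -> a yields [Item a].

List
List :: Item
List :: Item :: Item
Item :: Item :: Item
a :: Item :: Item
a :: Item + Item :: Item
a :: c + Item :: Item
a :: c + a :: Item
a :: c + a :: b

[List [List [List [Item a]] :: [Item [Item c] + [Item a]]] :: [Item b]]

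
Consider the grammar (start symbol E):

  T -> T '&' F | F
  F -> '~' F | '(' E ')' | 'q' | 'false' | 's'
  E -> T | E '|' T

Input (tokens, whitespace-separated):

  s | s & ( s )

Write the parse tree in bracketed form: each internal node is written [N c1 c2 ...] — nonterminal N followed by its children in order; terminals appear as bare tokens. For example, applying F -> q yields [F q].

E
E | T
T | T
F | T
s | T
s | T & F
s | F & F
s | s & F
s | s & ( E )
s | s & ( T )
s | s & ( F )
s | s & ( s )

[E [E [T [F s]]] | [T [T [F s]] & [F ( [E [T [F s]]] )]]]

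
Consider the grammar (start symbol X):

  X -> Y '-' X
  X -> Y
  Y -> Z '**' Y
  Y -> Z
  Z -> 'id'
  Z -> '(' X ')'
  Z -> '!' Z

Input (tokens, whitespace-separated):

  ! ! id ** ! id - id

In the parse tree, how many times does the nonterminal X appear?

[X [Y [Z ! [Z ! [Z id]]] ** [Y [Z ! [Z id]]]] - [X [Y [Z id]]]]

2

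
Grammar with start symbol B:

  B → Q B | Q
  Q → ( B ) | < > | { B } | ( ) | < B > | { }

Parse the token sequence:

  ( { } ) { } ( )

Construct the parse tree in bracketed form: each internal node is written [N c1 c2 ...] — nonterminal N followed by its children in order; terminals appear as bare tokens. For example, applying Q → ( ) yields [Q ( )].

B
Q B
( B ) B
( Q ) B
( { } ) B
( { } ) Q B
( { } ) { } B
( { } ) { } Q
( { } ) { } ( )

[B [Q ( [B [Q { }]] )] [B [Q { }] [B [Q ( )]]]]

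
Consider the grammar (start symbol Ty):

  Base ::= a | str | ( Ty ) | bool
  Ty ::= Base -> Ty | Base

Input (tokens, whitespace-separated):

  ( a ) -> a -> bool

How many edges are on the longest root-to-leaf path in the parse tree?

[Ty [Base ( [Ty [Base a]] )] -> [Ty [Base a] -> [Ty [Base bool]]]]

4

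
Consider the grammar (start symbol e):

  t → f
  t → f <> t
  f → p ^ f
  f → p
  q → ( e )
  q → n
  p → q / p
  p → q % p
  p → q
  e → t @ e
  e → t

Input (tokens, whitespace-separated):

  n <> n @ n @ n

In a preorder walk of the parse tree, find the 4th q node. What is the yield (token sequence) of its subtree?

[e [t [f [p [q n]]] <> [t [f [p [q n]]]]] @ [e [t [f [p [q n]]]] @ [e [t [f [p [q n]]]]]]]

n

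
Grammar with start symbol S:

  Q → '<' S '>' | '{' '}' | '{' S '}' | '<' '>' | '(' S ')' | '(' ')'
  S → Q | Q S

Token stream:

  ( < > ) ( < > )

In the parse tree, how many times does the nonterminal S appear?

[S [Q ( [S [Q < >]] )] [S [Q ( [S [Q < >]] )]]]

4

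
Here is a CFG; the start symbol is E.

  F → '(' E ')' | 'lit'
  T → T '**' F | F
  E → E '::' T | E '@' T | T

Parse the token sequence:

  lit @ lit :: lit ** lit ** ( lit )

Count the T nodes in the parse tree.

[E [E [E [T [F lit]]] @ [T [F lit]]] :: [T [T [T [F lit]] ** [F lit]] ** [F ( [E [T [F lit]]] )]]]

6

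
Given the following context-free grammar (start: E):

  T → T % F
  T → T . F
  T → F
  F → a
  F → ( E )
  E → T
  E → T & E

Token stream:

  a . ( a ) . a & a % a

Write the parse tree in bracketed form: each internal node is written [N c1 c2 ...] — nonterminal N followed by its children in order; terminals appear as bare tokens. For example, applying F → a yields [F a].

[E [T [T [T [F a]] . [F ( [E [T [F a]]] )]] . [F a]] & [E [T [T [F a]] % [F a]]]]

E
T & E
T . F & E
T . F . F & E
F . F . F & E
a . F . F & E
a . ( E ) . F & E
a . ( T ) . F & E
a . ( F ) . F & E
a . ( a ) . F & E
a . ( a ) . a & E
a . ( a ) . a & T
a . ( a ) . a & T % F
a . ( a ) . a & F % F
a . ( a ) . a & a % F
a . ( a ) . a & a % a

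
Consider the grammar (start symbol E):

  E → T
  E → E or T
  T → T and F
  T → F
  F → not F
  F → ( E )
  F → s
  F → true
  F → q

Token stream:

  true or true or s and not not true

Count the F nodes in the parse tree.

[E [E [E [T [F true]]] or [T [F true]]] or [T [T [F s]] and [F not [F not [F true]]]]]

6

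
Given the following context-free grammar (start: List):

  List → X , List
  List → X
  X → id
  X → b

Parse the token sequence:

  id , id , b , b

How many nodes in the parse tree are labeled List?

[List [X id] , [List [X id] , [List [X b] , [List [X b]]]]]

4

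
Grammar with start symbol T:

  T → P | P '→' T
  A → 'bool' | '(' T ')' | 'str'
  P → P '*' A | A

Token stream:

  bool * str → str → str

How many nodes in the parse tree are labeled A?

4

[T [P [P [A bool]] * [A str]] → [T [P [A str]] → [T [P [A str]]]]]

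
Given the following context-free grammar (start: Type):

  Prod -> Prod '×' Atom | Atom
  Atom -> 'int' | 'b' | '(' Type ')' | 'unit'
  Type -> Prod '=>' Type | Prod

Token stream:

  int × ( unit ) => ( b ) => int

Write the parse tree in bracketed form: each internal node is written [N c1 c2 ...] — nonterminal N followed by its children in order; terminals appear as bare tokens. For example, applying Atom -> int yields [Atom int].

[Type [Prod [Prod [Atom int]] × [Atom ( [Type [Prod [Atom unit]]] )]] => [Type [Prod [Atom ( [Type [Prod [Atom b]]] )]] => [Type [Prod [Atom int]]]]]

Type
Prod => Type
Prod × Atom => Type
Atom × Atom => Type
int × Atom => Type
int × ( Type ) => Type
int × ( Prod ) => Type
int × ( Atom ) => Type
int × ( unit ) => Type
int × ( unit ) => Prod => Type
int × ( unit ) => Atom => Type
int × ( unit ) => ( Type ) => Type
int × ( unit ) => ( Prod ) => Type
int × ( unit ) => ( Atom ) => Type
int × ( unit ) => ( b ) => Type
int × ( unit ) => ( b ) => Prod
int × ( unit ) => ( b ) => Atom
int × ( unit ) => ( b ) => int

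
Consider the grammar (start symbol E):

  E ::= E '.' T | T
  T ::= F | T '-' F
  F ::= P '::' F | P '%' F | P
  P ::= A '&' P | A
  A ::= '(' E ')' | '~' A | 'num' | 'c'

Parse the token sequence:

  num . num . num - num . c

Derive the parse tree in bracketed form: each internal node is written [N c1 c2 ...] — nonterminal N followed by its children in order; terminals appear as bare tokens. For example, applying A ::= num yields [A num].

[E [E [E [E [T [F [P [A num]]]]] . [T [F [P [A num]]]]] . [T [T [F [P [A num]]]] - [F [P [A num]]]]] . [T [F [P [A c]]]]]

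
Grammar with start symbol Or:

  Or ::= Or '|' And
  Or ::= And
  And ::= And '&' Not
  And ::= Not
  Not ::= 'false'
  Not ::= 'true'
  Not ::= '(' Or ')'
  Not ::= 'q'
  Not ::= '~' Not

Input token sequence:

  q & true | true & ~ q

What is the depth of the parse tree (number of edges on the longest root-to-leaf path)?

[Or [Or [And [And [Not q]] & [Not true]]] | [And [And [Not true]] & [Not ~ [Not q]]]]

5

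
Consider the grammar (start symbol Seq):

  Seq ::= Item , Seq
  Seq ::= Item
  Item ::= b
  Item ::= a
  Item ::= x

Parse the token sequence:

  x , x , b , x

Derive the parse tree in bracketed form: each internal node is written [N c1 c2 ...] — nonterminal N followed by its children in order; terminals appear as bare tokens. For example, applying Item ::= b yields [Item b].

Seq
Item , Seq
x , Seq
x , Item , Seq
x , x , Seq
x , x , Item , Seq
x , x , b , Seq
x , x , b , Item
x , x , b , x

[Seq [Item x] , [Seq [Item x] , [Seq [Item b] , [Seq [Item x]]]]]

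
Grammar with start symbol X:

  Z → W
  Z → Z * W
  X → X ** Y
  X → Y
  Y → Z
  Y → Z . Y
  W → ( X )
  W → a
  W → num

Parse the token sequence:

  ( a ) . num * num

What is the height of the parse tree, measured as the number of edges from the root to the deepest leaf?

[X [Y [Z [W ( [X [Y [Z [W a]]]] )]] . [Y [Z [Z [W num]] * [W num]]]]]

8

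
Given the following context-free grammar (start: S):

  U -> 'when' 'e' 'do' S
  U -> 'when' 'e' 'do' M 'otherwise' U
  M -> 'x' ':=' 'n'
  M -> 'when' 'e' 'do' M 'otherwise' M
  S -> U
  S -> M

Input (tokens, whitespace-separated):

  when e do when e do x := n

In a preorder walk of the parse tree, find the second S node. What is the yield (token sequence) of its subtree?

[S [U when e do [S [U when e do [S [M x := n]]]]]]

when e do x := n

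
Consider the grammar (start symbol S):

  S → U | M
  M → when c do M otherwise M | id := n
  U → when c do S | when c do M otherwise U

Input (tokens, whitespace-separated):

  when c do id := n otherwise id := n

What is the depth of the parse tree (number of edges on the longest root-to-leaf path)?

[S [M when c do [M id := n] otherwise [M id := n]]]

3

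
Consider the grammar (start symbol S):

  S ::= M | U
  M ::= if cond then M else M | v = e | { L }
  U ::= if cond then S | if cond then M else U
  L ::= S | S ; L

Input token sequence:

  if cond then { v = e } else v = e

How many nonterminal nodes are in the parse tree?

7

[S [M if cond then [M { [L [S [M v = e]]] }] else [M v = e]]]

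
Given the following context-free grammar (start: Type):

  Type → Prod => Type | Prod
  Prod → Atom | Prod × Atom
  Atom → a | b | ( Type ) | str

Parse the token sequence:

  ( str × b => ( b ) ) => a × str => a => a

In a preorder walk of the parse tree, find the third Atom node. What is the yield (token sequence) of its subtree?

b

[Type [Prod [Atom ( [Type [Prod [Prod [Atom str]] × [Atom b]] => [Type [Prod [Atom ( [Type [Prod [Atom b]]] )]]]] )]] => [Type [Prod [Prod [Atom a]] × [Atom str]] => [Type [Prod [Atom a]] => [Type [Prod [Atom a]]]]]]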